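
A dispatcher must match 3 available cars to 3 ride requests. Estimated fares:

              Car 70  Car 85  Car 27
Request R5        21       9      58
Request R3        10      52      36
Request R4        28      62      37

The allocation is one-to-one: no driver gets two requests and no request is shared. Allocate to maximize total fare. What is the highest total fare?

Max total: $138

This is the linear assignment problem.
Optimal: Car 70→Request R4 ($28), Car 85→Request R3 ($52), Car 27→Request R5 ($58) — total 28+52+58 = $138.
Max-entry greedy (repeatedly take the single best remaining cell) gives $130, worse by 8.
Next-best assignment: Car 70→Request R3, Car 85→Request R4, Car 27→Request R5 = $130.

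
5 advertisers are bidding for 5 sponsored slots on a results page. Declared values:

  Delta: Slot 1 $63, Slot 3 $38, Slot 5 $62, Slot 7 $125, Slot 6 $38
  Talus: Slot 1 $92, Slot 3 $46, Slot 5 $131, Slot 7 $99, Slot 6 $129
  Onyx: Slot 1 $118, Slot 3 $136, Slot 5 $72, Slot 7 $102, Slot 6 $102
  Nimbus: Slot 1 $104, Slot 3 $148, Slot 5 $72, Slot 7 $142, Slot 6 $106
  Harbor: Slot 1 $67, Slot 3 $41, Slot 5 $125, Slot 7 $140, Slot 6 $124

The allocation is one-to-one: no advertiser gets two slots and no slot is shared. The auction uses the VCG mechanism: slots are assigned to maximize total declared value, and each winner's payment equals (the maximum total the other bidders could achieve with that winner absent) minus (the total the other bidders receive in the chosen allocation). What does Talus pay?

Efficient allocation: Delta→Slot 7 ($125), Talus→Slot 5 ($131), Onyx→Slot 1 ($118), Nimbus→Slot 3 ($148), Harbor→Slot 6 ($124); total welfare W = $646.
Talus receives Slot 5 at value $131, so the others get W − 131 = $515.
Without Talus: best allocation of the remaining 4 bidders over all 5 slots is Delta→Slot 7 ($125), Onyx→Slot 1 ($118), Nimbus→Slot 3 ($148), Harbor→Slot 5 ($125), total $516.
VCG payment = (others' best without Talus) − (others' welfare with Talus) = 516 − 515 = $1.

Talus pays $1.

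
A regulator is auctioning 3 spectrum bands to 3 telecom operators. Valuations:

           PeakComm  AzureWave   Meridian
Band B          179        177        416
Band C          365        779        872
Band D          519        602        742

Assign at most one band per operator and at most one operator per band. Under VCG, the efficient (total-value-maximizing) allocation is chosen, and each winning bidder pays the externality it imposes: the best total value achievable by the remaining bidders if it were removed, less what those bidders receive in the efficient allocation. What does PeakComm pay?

Efficient allocation: PeakComm→Band D ($519M), AzureWave→Band C ($779M), Meridian→Band B ($416M); total welfare W = $1714M.
PeakComm receives Band D at value $519M, so the others get W − 519 = $1195M.
Without PeakComm: best allocation of the remaining 2 bidders over all 3 bands is AzureWave→Band C ($779M), Meridian→Band D ($742M), total $1521M.
VCG payment = (others' best without PeakComm) − (others' welfare with PeakComm) = 1521 − 1195 = $326M.

PeakComm pays $326M.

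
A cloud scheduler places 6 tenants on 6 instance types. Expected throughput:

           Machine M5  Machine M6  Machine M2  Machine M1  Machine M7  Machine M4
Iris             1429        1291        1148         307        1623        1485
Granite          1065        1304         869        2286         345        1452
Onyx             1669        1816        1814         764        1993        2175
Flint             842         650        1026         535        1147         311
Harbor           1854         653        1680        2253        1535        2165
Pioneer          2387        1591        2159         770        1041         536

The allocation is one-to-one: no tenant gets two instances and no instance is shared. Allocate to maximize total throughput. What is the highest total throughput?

Maximum total: 11303 ops/s

Treat this as an assignment problem: match each tenant to one instance.
Optimal: Iris→Machine M7 (1623 ops/s), Granite→Machine M1 (2286 ops/s), Onyx→Machine M6 (1816 ops/s), Flint→Machine M2 (1026 ops/s), Harbor→Machine M4 (2165 ops/s), Pioneer→Machine M5 (2387 ops/s) — total 1623+2286+1816+1026+2165+2387 = 11303 ops/s.
Max-entry greedy (repeatedly take the single best remaining cell) gives 10801 ops/s, worse by 502.
Next-best assignment: Iris→Machine M6, Granite→Machine M1, Onyx→Machine M7, Flint→Machine M2, Harbor→Machine M4, Pioneer→Machine M5 = 11148 ops/s.
Checked against all permutations: 11303 ops/s is optimal.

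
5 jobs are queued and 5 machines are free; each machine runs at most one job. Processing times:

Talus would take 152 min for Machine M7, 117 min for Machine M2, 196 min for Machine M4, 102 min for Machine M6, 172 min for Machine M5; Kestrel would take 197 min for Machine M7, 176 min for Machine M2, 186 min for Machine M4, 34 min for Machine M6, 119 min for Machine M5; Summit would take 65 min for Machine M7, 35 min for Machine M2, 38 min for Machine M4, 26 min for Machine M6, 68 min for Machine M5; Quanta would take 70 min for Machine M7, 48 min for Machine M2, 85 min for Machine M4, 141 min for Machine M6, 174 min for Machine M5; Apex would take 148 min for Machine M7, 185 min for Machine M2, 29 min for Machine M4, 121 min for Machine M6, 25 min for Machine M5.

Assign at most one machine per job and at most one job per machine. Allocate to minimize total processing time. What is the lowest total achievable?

Min total: 284 min

Optimal: Talus→Machine M2 (117 min), Kestrel→Machine M6 (34 min), Summit→Machine M4 (38 min), Quanta→Machine M7 (70 min), Apex→Machine M5 (25 min) — total 117+34+38+70+25 = 284 min.
Every other assignment is strictly worse.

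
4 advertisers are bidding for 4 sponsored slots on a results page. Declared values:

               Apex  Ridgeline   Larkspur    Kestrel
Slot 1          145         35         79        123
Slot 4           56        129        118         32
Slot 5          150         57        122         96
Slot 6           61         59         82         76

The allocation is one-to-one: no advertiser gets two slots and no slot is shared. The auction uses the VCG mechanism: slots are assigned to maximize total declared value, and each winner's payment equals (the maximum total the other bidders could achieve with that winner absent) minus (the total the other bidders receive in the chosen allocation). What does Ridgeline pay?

Efficient allocation: Apex→Slot 5 ($150), Ridgeline→Slot 4 ($129), Larkspur→Slot 6 ($82), Kestrel→Slot 1 ($123); total welfare W = $484.
Ridgeline receives Slot 4 at value $129, so the others get W − 129 = $355.
Without Ridgeline: best allocation of the remaining 3 bidders over all 4 slots is Apex→Slot 5 ($150), Larkspur→Slot 4 ($118), Kestrel→Slot 1 ($123), total $391.
VCG payment = (others' best without Ridgeline) − (others' welfare with Ridgeline) = 391 − 355 = $36.

Ridgeline pays $36.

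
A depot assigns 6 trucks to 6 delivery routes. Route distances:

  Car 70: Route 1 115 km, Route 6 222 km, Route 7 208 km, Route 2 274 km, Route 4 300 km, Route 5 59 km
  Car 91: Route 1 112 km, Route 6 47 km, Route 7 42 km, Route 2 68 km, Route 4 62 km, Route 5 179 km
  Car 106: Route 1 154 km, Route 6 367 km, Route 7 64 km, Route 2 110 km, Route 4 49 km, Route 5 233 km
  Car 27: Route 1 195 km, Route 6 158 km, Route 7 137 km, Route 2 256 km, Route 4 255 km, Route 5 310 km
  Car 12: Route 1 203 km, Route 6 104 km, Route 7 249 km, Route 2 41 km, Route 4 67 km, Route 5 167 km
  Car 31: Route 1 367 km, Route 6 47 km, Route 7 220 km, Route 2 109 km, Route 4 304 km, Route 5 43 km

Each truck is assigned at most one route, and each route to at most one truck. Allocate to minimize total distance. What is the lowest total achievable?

Minimum total: 432 km

This is the linear assignment problem.
Optimal: Car 70→Route 1 (115 km), Car 91→Route 6 (47 km), Car 106→Route 4 (49 km), Car 27→Route 7 (137 km), Car 12→Route 2 (41 km), Car 31→Route 5 (43 km) — total 115+47+49+137+41+43 = 432 km.
Min-entry greedy (repeatedly take the single cheapest remaining cell) gives 448 km, worse by 16.
Next-best assignment: Car 70→Route 5, Car 91→Route 7, Car 106→Route 4, Car 27→Route 1, Car 12→Route 2, Car 31→Route 6 = 433 km.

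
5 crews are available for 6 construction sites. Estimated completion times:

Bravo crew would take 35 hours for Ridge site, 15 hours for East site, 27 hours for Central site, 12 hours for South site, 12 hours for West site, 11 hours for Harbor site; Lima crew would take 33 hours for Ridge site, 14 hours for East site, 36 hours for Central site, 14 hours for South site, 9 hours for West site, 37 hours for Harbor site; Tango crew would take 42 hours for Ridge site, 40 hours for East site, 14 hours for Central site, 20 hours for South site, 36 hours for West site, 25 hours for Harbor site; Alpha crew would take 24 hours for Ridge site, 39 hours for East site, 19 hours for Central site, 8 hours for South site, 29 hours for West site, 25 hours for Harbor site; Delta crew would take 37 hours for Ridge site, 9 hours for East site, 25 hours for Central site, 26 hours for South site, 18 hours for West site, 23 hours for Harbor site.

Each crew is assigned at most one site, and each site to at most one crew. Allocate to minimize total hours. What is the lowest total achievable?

Min total: 51 hours

Optimal: Bravo crew→Harbor site (11 hours), Lima crew→West site (9 hours), Tango crew→Central site (14 hours), Alpha crew→South site (8 hours), Delta crew→East site (9 hours) — total 11+9+14+8+9 = 51 hours.
Column-greedy (each site in turn goes to its cheapest remaining crew) gives 68 hours, worse by 17.
Swapping Bravo crew↔Delta crew (Bravo crew→East site 15 hours, Delta crew→Harbor site 23 hours) adds 18.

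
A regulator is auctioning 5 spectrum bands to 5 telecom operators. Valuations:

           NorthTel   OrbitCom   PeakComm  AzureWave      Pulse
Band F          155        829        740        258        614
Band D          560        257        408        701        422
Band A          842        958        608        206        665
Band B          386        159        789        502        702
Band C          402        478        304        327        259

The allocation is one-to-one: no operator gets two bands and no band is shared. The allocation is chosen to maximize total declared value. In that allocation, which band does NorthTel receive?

NorthTel receives Band C.

Optimal: NorthTel→Band C ($402M), OrbitCom→Band A ($958M), PeakComm→Band F ($740M), AzureWave→Band D ($701M), Pulse→Band B ($702M) — total 402+958+740+701+702 = $3503M.
Max-entry greedy (repeatedly take the single best remaining cell) gives $3464M, worse by 39.
Next-best assignment: NorthTel→Band C, OrbitCom→Band A, PeakComm→Band B, AzureWave→Band D, Pulse→Band F = $3464M.
Checked against all permutations: $3503M is optimal.
NorthTel's own top band is Band A ($842M), but forcing NorthTel→Band A and reassigning the rest optimally gives only $3463M — worse by 40.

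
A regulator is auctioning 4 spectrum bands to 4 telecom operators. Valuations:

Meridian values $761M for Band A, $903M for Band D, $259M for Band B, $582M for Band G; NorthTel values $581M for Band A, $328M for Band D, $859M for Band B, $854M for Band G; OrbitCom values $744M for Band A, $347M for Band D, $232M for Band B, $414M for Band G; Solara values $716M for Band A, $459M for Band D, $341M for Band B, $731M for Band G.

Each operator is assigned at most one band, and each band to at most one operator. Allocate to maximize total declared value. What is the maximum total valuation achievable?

This is a one-to-one assignment (maximum-weight bipartite matching).
Optimal: Meridian→Band D ($903M), NorthTel→Band B ($859M), OrbitCom→Band A ($744M), Solara→Band G ($731M) — total 903+859+744+731 = $3237M.
Column-greedy (each band in turn goes to its best remaining operator) gives $2493M, worse by 744.
Swapping Meridian↔OrbitCom (Meridian→Band A $761M, OrbitCom→Band D $347M) loses 539.
Every other assignment is strictly worse.

Max total: $3237M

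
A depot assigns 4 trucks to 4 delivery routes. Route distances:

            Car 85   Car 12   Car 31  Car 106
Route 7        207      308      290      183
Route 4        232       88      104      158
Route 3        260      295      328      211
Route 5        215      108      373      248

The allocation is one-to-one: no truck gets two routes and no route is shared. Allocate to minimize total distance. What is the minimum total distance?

Optimal: Car 85→Route 7 (207 km), Car 12→Route 5 (108 km), Car 31→Route 4 (104 km), Car 106→Route 3 (211 km) — total 207+108+104+211 = 630 km.
Row-greedy (each truck in turn takes its cheapest remaining route) gives 871 km, worse by 241.
Next-best assignment: Car 85→Route 3, Car 12→Route 5, Car 31→Route 4, Car 106→Route 7 = 655 km.
Swapping Car 31↔Car 12 (Car 31→Route 5 373 km, Car 12→Route 4 88 km) adds 249.

Minimum total: 630 km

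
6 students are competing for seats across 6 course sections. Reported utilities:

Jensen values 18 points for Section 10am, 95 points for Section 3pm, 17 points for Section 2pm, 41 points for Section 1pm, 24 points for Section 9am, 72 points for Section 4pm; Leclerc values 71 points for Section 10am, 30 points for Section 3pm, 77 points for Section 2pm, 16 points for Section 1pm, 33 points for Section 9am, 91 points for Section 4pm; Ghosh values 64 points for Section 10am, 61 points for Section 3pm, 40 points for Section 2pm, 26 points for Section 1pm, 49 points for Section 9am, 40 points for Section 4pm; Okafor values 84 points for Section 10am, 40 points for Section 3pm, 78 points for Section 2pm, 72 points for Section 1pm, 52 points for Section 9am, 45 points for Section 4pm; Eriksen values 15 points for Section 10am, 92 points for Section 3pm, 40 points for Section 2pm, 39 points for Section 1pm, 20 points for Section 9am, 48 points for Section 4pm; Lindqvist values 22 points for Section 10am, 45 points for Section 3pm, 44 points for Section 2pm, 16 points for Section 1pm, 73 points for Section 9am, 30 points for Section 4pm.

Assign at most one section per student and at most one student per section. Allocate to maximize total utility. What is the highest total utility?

Max total: 450 points

Optimal: Jensen→Section 4pm (72 points), Leclerc→Section 2pm (77 points), Ghosh→Section 10am (64 points), Okafor→Section 1pm (72 points), Eriksen→Section 3pm (92 points), Lindqvist→Section 9am (73 points) — total 72+77+64+72+92+73 = 450 points.
Row-greedy (each student in turn takes its best remaining section) gives 440 points, worse by 10.
Next-best assignment: Jensen→Section 3pm, Leclerc→Section 4pm, Ghosh→Section 10am, Okafor→Section 2pm, Eriksen→Section 1pm, Lindqvist→Section 9am = 440 points.
Checked against all permutations: 450 points is optimal.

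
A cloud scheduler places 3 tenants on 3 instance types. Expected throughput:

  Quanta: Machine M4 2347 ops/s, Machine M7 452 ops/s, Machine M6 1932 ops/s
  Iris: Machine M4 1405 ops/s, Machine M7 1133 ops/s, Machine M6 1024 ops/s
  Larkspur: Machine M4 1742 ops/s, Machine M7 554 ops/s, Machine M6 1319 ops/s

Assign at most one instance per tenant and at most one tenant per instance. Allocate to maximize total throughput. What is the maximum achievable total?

Optimal: Quanta→Machine M6 (1932 ops/s), Iris→Machine M7 (1133 ops/s), Larkspur→Machine M4 (1742 ops/s) — total 1932+1133+1742 = 4807 ops/s.
Column-greedy (each instance in turn goes to its best remaining tenant) gives 4799 ops/s, worse by 8.
Swapping Iris↔Quanta (Iris→Machine M6 1024 ops/s, Quanta→Machine M7 452 ops/s) loses 1589.
Every other assignment is strictly worse.

Maximum total: 4807 ops/s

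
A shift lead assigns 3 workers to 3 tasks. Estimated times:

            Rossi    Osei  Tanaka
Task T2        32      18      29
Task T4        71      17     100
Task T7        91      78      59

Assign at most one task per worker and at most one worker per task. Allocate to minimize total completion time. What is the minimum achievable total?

Min total: 108 min

Optimal: Rossi→Task T2 (32 min), Osei→Task T4 (17 min), Tanaka→Task T7 (59 min) — total 32+17+59 = 108 min.
Min-entry greedy (repeatedly take the single cheapest remaining cell) gives 137 min, worse by 29.
Next-best assignment: Rossi→Task T7, Osei→Task T4, Tanaka→Task T2 = 137 min.
Checked against all permutations: 108 min is optimal.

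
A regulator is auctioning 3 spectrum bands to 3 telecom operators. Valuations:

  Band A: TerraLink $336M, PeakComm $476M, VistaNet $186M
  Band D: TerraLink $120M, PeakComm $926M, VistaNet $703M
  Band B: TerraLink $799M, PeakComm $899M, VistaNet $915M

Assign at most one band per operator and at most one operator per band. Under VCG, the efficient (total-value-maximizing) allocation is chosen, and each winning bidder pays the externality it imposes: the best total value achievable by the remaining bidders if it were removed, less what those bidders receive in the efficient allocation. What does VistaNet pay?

VistaNet pays $463M.

Efficient allocation: TerraLink→Band A ($336M), PeakComm→Band D ($926M), VistaNet→Band B ($915M); total welfare W = $2177M.
VistaNet receives Band B at value $915M, so the others get W − 915 = $1262M.
Without VistaNet: best allocation of the remaining 2 bidders over all 3 bands is TerraLink→Band B ($799M), PeakComm→Band D ($926M), total $1725M.
VCG payment = (others' best without VistaNet) − (others' welfare with VistaNet) = 1725 − 1262 = $463M.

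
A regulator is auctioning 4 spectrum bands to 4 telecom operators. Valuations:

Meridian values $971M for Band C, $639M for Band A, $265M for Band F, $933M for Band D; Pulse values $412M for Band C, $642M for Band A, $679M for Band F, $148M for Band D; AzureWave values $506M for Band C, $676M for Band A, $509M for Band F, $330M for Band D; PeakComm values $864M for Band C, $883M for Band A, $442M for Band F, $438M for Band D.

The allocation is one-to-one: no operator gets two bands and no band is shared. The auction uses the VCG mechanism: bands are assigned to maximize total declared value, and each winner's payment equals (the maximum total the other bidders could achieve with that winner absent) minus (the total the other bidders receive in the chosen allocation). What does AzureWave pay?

Efficient allocation: Meridian→Band D ($933M), Pulse→Band F ($679M), AzureWave→Band A ($676M), PeakComm→Band C ($864M); total welfare W = $3152M.
AzureWave receives Band A at value $676M, so the others get W − 676 = $2476M.
Without AzureWave: best allocation of the remaining 3 bidders over all 4 bands is Meridian→Band C ($971M), Pulse→Band F ($679M), PeakComm→Band A ($883M), total $2533M.
VCG payment = (others' best without AzureWave) − (others' welfare with AzureWave) = 2533 − 2476 = $57M.

AzureWave pays $57M.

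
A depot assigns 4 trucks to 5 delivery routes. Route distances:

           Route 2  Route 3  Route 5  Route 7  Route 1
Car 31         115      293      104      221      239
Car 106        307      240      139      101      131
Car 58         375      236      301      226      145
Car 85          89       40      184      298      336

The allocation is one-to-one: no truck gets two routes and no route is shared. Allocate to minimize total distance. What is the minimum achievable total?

Min total: 390 km

Treat this as an assignment problem: match each truck to one route.
Optimal: Car 31→Route 5 (104 km), Car 106→Route 7 (101 km), Car 58→Route 1 (145 km), Car 85→Route 3 (40 km) — total 104+101+145+40 = 390 km.
Column-greedy (each route in turn goes to its cheapest remaining truck) gives 530 km, worse by 140.
Swapping Car 58↔Car 106 (Car 58→Route 7 226 km, Car 106→Route 1 131 km) adds 111.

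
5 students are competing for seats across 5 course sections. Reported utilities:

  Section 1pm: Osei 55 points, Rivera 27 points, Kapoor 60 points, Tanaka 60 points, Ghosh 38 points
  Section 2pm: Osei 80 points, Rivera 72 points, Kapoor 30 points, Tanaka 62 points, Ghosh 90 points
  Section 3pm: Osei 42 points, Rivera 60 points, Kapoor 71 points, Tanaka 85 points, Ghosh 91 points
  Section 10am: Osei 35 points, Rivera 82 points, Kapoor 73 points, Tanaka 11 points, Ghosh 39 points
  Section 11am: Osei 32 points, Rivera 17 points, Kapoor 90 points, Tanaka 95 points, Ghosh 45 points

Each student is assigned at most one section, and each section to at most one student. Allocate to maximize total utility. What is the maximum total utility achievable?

Optimal: Osei→Section 2pm (80 points), Rivera→Section 10am (82 points), Kapoor→Section 1pm (60 points), Tanaka→Section 11am (95 points), Ghosh→Section 3pm (91 points) — total 80+82+60+95+91 = 408 points.
Row-greedy (each student in turn takes its best remaining section) gives 375 points, worse by 33.
Swapping Rivera↔Osei (Rivera→Section 2pm 72 points, Osei→Section 10am 35 points) loses 55.
Every other assignment is strictly worse.

Maximum total: 408 points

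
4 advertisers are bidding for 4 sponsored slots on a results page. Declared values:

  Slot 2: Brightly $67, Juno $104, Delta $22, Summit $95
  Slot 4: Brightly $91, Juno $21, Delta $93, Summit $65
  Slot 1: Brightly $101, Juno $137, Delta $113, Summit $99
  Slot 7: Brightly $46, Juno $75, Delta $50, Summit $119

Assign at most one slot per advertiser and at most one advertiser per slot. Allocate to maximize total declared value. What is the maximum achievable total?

Max total: $427

This is the linear assignment problem.
Optimal: Brightly→Slot 4 ($91), Juno→Slot 2 ($104), Delta→Slot 1 ($113), Summit→Slot 7 ($119) — total 91+104+113+119 = $427.
Checked against all permutations: $427 is optimal.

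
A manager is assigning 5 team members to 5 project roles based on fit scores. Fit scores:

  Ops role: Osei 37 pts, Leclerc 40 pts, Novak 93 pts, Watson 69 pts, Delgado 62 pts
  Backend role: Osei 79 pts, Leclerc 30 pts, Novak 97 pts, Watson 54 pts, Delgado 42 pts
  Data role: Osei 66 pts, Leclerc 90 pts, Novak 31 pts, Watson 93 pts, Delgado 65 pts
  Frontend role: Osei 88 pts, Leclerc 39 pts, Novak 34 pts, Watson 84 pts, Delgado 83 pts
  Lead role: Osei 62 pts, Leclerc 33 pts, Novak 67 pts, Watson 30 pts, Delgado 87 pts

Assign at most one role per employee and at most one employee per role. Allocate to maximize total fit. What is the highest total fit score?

Maximum total: 433 pts

This is the linear assignment problem.
Optimal: Osei→Backend role (79 pts), Leclerc→Data role (90 pts), Novak→Ops role (93 pts), Watson→Frontend role (84 pts), Delgado→Lead role (87 pts) — total 79+90+93+84+87 = 433 pts.
Max-entry greedy (repeatedly take the single best remaining cell) gives 405 pts, worse by 28.
Next-best assignment: Osei→Frontend role, Leclerc→Data role, Novak→Backend role, Watson→Ops role, Delgado→Lead role = 431 pts.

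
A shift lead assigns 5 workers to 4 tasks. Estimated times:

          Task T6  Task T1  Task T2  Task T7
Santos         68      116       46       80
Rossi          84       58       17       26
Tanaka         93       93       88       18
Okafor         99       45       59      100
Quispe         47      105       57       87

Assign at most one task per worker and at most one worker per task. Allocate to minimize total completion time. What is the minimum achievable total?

Minimum total: 127 min

This is a one-to-one assignment (minimum-cost bipartite matching).
Optimal: Quispe→Task T6 (47 min), Okafor→Task T1 (45 min), Rossi→Task T2 (17 min), Tanaka→Task T7 (18 min) — total 47+45+17+18 = 127 min.
Row-greedy (each worker in turn takes its cheapest remaining task) gives 210 min, worse by 83.
Swapping Quispe↔Tanaka (Quispe→Task T7 87 min, Tanaka→Task T6 93 min) adds 115.
Checked against all permutations: 127 min is optimal.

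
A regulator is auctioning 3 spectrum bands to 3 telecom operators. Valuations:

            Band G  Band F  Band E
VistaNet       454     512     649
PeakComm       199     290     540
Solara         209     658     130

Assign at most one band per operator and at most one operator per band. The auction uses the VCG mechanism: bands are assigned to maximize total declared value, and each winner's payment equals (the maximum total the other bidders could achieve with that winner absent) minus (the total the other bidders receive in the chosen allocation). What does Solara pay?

Solara pays $58M.

Efficient allocation: VistaNet→Band G ($454M), PeakComm→Band E ($540M), Solara→Band F ($658M); total welfare W = $1652M.
Solara receives Band F at value $658M, so the others get W − 658 = $994M.
Without Solara: best allocation of the remaining 2 bidders over all 3 bands is VistaNet→Band F ($512M), PeakComm→Band E ($540M), total $1052M.
VCG payment = (others' best without Solara) − (others' welfare with Solara) = 1052 − 994 = $58M.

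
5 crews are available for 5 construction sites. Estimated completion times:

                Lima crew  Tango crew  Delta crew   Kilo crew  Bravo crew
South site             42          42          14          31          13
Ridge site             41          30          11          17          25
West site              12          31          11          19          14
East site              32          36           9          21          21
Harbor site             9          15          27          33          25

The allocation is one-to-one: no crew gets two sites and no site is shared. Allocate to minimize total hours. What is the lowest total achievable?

Optimal: Lima crew→West site (12 hours), Tango crew→Harbor site (15 hours), Delta crew→East site (9 hours), Kilo crew→Ridge site (17 hours), Bravo crew→South site (13 hours) — total 12+15+9+17+13 = 66 hours.
Min-entry greedy (repeatedly take the single cheapest remaining cell) gives 79 hours, worse by 13.
Next-best assignment: Lima crew→West site, Tango crew→Harbor site, Delta crew→Ridge site, Kilo crew→East site, Bravo crew→South site = 72 hours.
Checked against all permutations: 66 hours is optimal.

Min total: 66 hours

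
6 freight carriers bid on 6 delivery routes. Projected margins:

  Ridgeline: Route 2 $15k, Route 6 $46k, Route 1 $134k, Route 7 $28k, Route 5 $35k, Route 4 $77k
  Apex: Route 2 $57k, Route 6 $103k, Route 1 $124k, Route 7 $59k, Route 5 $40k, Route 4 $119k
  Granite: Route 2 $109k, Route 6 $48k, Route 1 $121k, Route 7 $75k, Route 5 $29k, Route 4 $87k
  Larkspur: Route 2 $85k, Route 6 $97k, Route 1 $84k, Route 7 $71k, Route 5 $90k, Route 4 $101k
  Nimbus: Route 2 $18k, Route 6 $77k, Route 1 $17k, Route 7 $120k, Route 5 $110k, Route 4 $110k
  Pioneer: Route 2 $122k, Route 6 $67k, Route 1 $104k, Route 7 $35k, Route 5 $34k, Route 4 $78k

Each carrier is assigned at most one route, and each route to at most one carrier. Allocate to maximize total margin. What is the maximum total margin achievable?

Max total: $657k

Optimal: Ridgeline→Route 1 ($134k), Apex→Route 4 ($119k), Granite→Route 7 ($75k), Larkspur→Route 6 ($97k), Nimbus→Route 5 ($110k), Pioneer→Route 2 ($122k) — total 134+119+75+97+110+122 = $657k.
Max-entry greedy (repeatedly take the single best remaining cell) gives $621k, worse by 36.
No other one-to-one assignment exceeds $657k.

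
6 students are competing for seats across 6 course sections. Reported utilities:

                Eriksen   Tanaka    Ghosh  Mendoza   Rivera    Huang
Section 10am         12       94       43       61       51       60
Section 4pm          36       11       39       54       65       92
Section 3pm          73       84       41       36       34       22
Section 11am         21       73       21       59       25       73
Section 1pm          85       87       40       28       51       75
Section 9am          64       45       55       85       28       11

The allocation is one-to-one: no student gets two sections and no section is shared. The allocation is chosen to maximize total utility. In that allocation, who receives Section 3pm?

Ghosh receives Section 3pm.

Optimal: Eriksen→Section 1pm (85 points), Tanaka→Section 10am (94 points), Ghosh→Section 3pm (41 points), Mendoza→Section 9am (85 points), Rivera→Section 4pm (65 points), Huang→Section 11am (73 points) — total 85+94+41+85+65+73 = 443 points.
Max-entry greedy (repeatedly take the single best remaining cell) gives 422 points, worse by 21.
Ghosh's own top section is Section 9am (55 points), but forcing Ghosh→Section 9am and reassigning the rest optimally gives only 426 points — worse by 17.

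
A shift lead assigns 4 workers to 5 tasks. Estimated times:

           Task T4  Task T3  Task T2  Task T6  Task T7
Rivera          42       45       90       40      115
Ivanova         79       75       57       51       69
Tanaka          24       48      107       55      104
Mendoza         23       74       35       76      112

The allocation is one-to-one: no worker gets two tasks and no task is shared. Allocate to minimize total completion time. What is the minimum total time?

Optimal: Rivera→Task T3 (45 min), Ivanova→Task T6 (51 min), Tanaka→Task T4 (24 min), Mendoza→Task T2 (35 min) — total 45+51+24+35 = 155 min.
Column-greedy (each task in turn goes to its cheapest remaining worker) gives 180 min, worse by 25.
Checked against all permutations: 155 min is optimal.

Minimum total: 155 min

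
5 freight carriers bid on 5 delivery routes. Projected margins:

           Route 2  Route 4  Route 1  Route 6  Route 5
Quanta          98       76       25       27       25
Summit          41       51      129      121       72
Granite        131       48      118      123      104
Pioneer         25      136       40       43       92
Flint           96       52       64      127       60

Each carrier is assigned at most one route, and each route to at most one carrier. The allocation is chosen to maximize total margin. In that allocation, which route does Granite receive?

Optimal: Quanta→Route 2 ($98k), Summit→Route 1 ($129k), Granite→Route 5 ($104k), Pioneer→Route 4 ($136k), Flint→Route 6 ($127k) — total 98+129+104+136+127 = $594k.
Max-entry greedy (repeatedly take the single best remaining cell) gives $548k, worse by 46.
Swapping Pioneer↔Granite (Pioneer→Route 5 $92k, Granite→Route 4 $48k) loses 100.
No other one-to-one assignment exceeds $594k.
Granite's own top route is Route 2 ($131k), but forcing Granite→Route 2 and reassigning the rest optimally gives only $555k — worse by 39.

Granite receives Route 5.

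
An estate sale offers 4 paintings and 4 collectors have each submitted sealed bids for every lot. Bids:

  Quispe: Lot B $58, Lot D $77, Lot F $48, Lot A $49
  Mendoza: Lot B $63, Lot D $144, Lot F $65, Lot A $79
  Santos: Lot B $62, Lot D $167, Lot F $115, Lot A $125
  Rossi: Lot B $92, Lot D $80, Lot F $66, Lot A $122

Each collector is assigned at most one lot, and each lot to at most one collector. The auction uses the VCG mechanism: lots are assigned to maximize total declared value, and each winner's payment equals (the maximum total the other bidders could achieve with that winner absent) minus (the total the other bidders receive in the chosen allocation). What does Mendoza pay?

Mendoza pays $52.

Efficient allocation: Quispe→Lot B ($58), Mendoza→Lot D ($144), Santos→Lot F ($115), Rossi→Lot A ($122); total welfare W = $439.
Mendoza receives Lot D at value $144, so the others get W − 144 = $295.
Without Mendoza: best allocation of the remaining 3 bidders over all 4 lots is Quispe→Lot B ($58), Santos→Lot D ($167), Rossi→Lot A ($122), total $347.
VCG payment = (others' best without Mendoza) − (others' welfare with Mendoza) = 347 − 295 = $52.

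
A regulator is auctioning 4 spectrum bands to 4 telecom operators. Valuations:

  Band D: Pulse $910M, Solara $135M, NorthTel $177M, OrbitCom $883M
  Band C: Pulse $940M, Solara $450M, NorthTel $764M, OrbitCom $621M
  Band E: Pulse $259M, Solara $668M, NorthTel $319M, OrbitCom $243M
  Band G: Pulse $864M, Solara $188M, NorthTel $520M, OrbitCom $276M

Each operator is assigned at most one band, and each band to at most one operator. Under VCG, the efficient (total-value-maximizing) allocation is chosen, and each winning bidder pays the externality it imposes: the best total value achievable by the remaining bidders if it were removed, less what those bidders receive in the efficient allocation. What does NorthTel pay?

Efficient allocation: Pulse→Band G ($864M), Solara→Band E ($668M), NorthTel→Band C ($764M), OrbitCom→Band D ($883M); total welfare W = $3179M.
NorthTel receives Band C at value $764M, so the others get W − 764 = $2415M.
Without NorthTel: best allocation of the remaining 3 bidders over all 4 bands is Pulse→Band C ($940M), Solara→Band E ($668M), OrbitCom→Band D ($883M), total $2491M.
VCG payment = (others' best without NorthTel) − (others' welfare with NorthTel) = 2491 − 2415 = $76M.

NorthTel pays $76M.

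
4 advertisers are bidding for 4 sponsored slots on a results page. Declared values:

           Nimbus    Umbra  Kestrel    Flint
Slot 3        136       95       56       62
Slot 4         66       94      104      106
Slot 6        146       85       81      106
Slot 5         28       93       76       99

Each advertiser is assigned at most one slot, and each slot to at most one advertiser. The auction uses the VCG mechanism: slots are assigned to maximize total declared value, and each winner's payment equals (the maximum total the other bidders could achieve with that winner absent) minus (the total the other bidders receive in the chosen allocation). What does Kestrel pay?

Efficient allocation: Nimbus→Slot 6 ($146), Umbra→Slot 3 ($95), Kestrel→Slot 4 ($104), Flint→Slot 5 ($99); total welfare W = $444.
Kestrel receives Slot 4 at value $104, so the others get W − 104 = $340.
Without Kestrel: best allocation of the remaining 3 bidders over all 4 slots is Nimbus→Slot 6 ($146), Umbra→Slot 3 ($95), Flint→Slot 4 ($106), total $347.
VCG payment = (others' best without Kestrel) − (others' welfare with Kestrel) = 347 − 340 = $7.

Kestrel pays $7.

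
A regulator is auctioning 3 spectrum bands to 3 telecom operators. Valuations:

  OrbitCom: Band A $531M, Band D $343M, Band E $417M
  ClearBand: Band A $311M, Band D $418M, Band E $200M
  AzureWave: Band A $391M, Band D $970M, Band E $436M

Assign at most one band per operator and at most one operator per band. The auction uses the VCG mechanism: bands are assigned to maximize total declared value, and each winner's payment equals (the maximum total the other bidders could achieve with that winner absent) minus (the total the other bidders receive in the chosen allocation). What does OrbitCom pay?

Efficient allocation: OrbitCom→Band A ($531M), ClearBand→Band E ($200M), AzureWave→Band D ($970M); total welfare W = $1701M.
OrbitCom receives Band A at value $531M, so the others get W − 531 = $1170M.
Without OrbitCom: best allocation of the remaining 2 bidders over all 3 bands is ClearBand→Band A ($311M), AzureWave→Band D ($970M), total $1281M.
VCG payment = (others' best without OrbitCom) − (others' welfare with OrbitCom) = 1281 − 1170 = $111M.

OrbitCom pays $111M.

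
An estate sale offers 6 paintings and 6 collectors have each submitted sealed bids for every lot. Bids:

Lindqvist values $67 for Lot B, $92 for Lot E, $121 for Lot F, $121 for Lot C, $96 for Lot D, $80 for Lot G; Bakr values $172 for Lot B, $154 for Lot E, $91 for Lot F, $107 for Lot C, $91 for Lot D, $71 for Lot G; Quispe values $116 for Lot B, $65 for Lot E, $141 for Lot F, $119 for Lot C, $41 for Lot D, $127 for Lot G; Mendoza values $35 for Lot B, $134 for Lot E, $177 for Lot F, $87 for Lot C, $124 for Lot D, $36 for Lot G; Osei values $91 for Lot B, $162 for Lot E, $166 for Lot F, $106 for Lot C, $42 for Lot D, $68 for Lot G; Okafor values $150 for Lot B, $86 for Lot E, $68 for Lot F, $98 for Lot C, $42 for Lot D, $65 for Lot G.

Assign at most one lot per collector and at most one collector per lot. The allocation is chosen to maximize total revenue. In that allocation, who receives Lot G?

Quispe receives Lot G.

Optimal: Lindqvist→Lot C ($121), Bakr→Lot E ($154), Quispe→Lot G ($127), Mendoza→Lot D ($124), Osei→Lot F ($166), Okafor→Lot B ($150) — total 121+154+127+124+166+150 = $842.
Swapping Bakr↔Osei (Bakr→Lot F $91, Osei→Lot E $162) loses 67.
Quispe's own top lot is Lot F ($141), but forcing Quispe→Lot F and reassigning the rest optimally gives only $785 — worse by 57.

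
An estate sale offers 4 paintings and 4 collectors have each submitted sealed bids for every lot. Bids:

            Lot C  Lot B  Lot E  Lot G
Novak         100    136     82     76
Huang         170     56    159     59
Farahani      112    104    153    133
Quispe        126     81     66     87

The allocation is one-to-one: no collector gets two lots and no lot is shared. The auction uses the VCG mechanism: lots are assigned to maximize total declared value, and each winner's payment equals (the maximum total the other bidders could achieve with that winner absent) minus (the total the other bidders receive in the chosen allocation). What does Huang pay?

Huang pays $20.

Efficient allocation: Novak→Lot B ($136), Huang→Lot E ($159), Farahani→Lot G ($133), Quispe→Lot C ($126); total welfare W = $554.
Huang receives Lot E at value $159, so the others get W − 159 = $395.
Without Huang: best allocation of the remaining 3 bidders over all 4 lots is Novak→Lot B ($136), Farahani→Lot E ($153), Quispe→Lot C ($126), total $415.
VCG payment = (others' best without Huang) − (others' welfare with Huang) = 415 − 395 = $20.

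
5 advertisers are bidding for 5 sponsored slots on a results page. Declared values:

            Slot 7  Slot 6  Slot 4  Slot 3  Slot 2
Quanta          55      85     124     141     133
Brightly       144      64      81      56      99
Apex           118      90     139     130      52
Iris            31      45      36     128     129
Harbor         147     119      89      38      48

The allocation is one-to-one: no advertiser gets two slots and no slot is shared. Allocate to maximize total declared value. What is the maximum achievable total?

Treat this as an assignment problem: match each advertiser to one slot.
Optimal: Quanta→Slot 3 ($141), Brightly→Slot 7 ($144), Apex→Slot 4 ($139), Iris→Slot 2 ($129), Harbor→Slot 6 ($119) — total 141+144+139+129+119 = $672.
Swapping Harbor↔Iris (Harbor→Slot 2 $48, Iris→Slot 6 $45) loses 155.

Max total: $672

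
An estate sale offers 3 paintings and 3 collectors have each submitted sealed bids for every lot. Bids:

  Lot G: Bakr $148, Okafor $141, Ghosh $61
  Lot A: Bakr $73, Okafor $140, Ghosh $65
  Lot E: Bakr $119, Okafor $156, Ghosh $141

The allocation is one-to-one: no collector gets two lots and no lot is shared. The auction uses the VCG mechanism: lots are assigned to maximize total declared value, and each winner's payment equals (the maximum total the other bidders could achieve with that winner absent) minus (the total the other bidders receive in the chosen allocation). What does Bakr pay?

Efficient allocation: Bakr→Lot G ($148), Okafor→Lot A ($140), Ghosh→Lot E ($141); total welfare W = $429.
Bakr receives Lot G at value $148, so the others get W − 148 = $281.
Without Bakr: best allocation of the remaining 2 bidders over all 3 lots is Okafor→Lot G ($141), Ghosh→Lot E ($141), total $282.
VCG payment = (others' best without Bakr) − (others' welfare with Bakr) = 282 − 281 = $1.

Bakr pays $1.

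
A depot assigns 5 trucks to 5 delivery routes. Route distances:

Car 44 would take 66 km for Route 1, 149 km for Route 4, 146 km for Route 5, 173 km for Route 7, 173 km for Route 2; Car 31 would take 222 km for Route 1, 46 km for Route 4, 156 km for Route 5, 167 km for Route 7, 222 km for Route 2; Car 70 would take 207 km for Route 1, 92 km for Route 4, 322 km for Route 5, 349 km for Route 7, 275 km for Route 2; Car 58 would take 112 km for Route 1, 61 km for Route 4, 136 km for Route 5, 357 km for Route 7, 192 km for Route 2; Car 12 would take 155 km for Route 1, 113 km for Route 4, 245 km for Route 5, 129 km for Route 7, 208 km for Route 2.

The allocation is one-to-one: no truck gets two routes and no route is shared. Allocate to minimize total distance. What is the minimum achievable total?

Optimal: Car 44→Route 1 (66 km), Car 31→Route 5 (156 km), Car 70→Route 4 (92 km), Car 58→Route 2 (192 km), Car 12→Route 7 (129 km) — total 66+156+92+192+129 = 635 km.
Min-entry greedy (repeatedly take the single cheapest remaining cell) gives 652 km, worse by 17.
Next-best assignment: Car 44→Route 1, Car 31→Route 2, Car 70→Route 4, Car 58→Route 5, Car 12→Route 7 = 645 km.
Swapping Car 70↔Car 44 (Car 70→Route 1 207 km, Car 44→Route 4 149 km) adds 198.

Min total: 635 km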